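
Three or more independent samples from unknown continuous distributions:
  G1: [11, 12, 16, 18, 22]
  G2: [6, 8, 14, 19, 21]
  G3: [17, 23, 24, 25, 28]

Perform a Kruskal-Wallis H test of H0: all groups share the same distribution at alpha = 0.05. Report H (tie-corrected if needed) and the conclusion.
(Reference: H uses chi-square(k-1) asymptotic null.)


Step 1: Combine all N = 15 observations and assign midranks.
sorted (value, group, rank): (6,G2,1), (8,G2,2), (11,G1,3), (12,G1,4), (14,G2,5), (16,G1,6), (17,G3,7), (18,G1,8), (19,G2,9), (21,G2,10), (22,G1,11), (23,G3,12), (24,G3,13), (25,G3,14), (28,G3,15)
Step 2: Sum ranks within each group.
R_1 = 32 (n_1 = 5)
R_2 = 27 (n_2 = 5)
R_3 = 61 (n_3 = 5)
Step 3: H = 12/(N(N+1)) * sum(R_i^2/n_i) - 3(N+1)
     = 12/(15*16) * (32^2/5 + 27^2/5 + 61^2/5) - 3*16
     = 0.050000 * 1094.8 - 48
     = 6.740000.
Step 4: No ties, so H is used without correction.
Step 5: Under H0, H ~ chi^2(2); p-value = 0.034390.
Step 6: alpha = 0.05. reject H0.

H = 6.7400, df = 2, p = 0.034390, reject H0.


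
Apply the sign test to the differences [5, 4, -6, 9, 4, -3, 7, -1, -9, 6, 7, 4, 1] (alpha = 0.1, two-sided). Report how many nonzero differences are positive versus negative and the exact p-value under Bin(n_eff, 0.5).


Step 1: Discard zero differences. Original n = 13; n_eff = number of nonzero differences = 13.
Nonzero differences (with sign): +5, +4, -6, +9, +4, -3, +7, -1, -9, +6, +7, +4, +1
Step 2: Count signs: positive = 9, negative = 4.
Step 3: Under H0: P(positive) = 0.5, so the number of positives S ~ Bin(13, 0.5).
Step 4: Two-sided exact p-value = sum of Bin(13,0.5) probabilities at or below the observed probability = 0.266846.
Step 5: alpha = 0.1. fail to reject H0.

n_eff = 13, pos = 9, neg = 4, p = 0.266846, fail to reject H0.


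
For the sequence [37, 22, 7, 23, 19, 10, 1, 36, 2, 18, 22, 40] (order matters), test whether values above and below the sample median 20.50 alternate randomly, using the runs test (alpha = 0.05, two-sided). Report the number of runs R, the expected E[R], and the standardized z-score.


Step 1: Compute median = 20.50; label A = above, B = below.
Labels in order: AABABBBABBAA  (n_A = 6, n_B = 6)
Step 2: Count runs R = 7.
Step 3: Under H0 (random ordering), E[R] = 2*n_A*n_B/(n_A+n_B) + 1 = 2*6*6/12 + 1 = 7.0000.
        Var[R] = 2*n_A*n_B*(2*n_A*n_B - n_A - n_B) / ((n_A+n_B)^2 * (n_A+n_B-1)) = 4320/1584 = 2.7273.
        SD[R] = 1.6514.
Step 4: R = E[R], so z = 0 with no continuity correction.
Step 5: Two-sided p-value via normal approximation = 2*(1 - Phi(|z|)) = 1.000000.
Step 6: alpha = 0.05. fail to reject H0.

R = 7, z = 0.0000, p = 1.000000, fail to reject H0.


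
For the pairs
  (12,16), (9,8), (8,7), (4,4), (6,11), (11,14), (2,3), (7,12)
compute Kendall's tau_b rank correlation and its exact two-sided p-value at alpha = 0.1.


Step 1: Enumerate the 28 unordered pairs (i,j) with i<j and classify each by sign(x_j-x_i) * sign(y_j-y_i).
  (1,2):dx=-3,dy=-8->C; (1,3):dx=-4,dy=-9->C; (1,4):dx=-8,dy=-12->C; (1,5):dx=-6,dy=-5->C
  (1,6):dx=-1,dy=-2->C; (1,7):dx=-10,dy=-13->C; (1,8):dx=-5,dy=-4->C; (2,3):dx=-1,dy=-1->C
  (2,4):dx=-5,dy=-4->C; (2,5):dx=-3,dy=+3->D; (2,6):dx=+2,dy=+6->C; (2,7):dx=-7,dy=-5->C
  (2,8):dx=-2,dy=+4->D; (3,4):dx=-4,dy=-3->C; (3,5):dx=-2,dy=+4->D; (3,6):dx=+3,dy=+7->C
  (3,7):dx=-6,dy=-4->C; (3,8):dx=-1,dy=+5->D; (4,5):dx=+2,dy=+7->C; (4,6):dx=+7,dy=+10->C
  (4,7):dx=-2,dy=-1->C; (4,8):dx=+3,dy=+8->C; (5,6):dx=+5,dy=+3->C; (5,7):dx=-4,dy=-8->C
  (5,8):dx=+1,dy=+1->C; (6,7):dx=-9,dy=-11->C; (6,8):dx=-4,dy=-2->C; (7,8):dx=+5,dy=+9->C
Step 2: C = 24, D = 4, total pairs = 28.
Step 3: tau = (C - D)/(n(n-1)/2) = (24 - 4)/28 = 0.714286.
Step 4: Exact two-sided p-value (enumerate n! = 40320 permutations of y under H0): p = 0.014137.
Step 5: alpha = 0.1. reject H0.

tau_b = 0.7143 (C=24, D=4), p = 0.014137, reject H0.


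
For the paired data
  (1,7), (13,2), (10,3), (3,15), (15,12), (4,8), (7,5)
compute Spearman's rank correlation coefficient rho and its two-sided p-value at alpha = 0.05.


Step 1: Rank x and y separately (midranks; no ties here).
rank(x): 1->1, 13->6, 10->5, 3->2, 15->7, 4->3, 7->4
rank(y): 7->4, 2->1, 3->2, 15->7, 12->6, 8->5, 5->3
Step 2: d_i = R_x(i) - R_y(i); compute d_i^2.
  (1-4)^2=9, (6-1)^2=25, (5-2)^2=9, (2-7)^2=25, (7-6)^2=1, (3-5)^2=4, (4-3)^2=1
sum(d^2) = 74.
Step 3: rho = 1 - 6*74 / (7*(7^2 - 1)) = 1 - 444/336 = -0.321429.
Step 4: Under H0, t = rho * sqrt((n-2)/(1-rho^2)) = -0.7590 ~ t(5).
Step 5: Two-sided p-value from the t-distribution with 5 df = 0.482072.
Step 6: alpha = 0.05. fail to reject H0.

rho = -0.3214, p = 0.482072, fail to reject H0 at alpha = 0.05.


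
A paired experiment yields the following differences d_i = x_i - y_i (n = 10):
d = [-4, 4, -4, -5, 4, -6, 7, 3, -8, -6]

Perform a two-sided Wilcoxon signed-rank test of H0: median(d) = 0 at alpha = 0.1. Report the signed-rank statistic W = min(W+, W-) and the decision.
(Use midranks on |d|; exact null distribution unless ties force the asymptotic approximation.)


Step 1: Drop any zero differences (none here) and take |d_i|.
|d| = [4, 4, 4, 5, 4, 6, 7, 3, 8, 6]
Step 2: Midrank |d_i| (ties get averaged ranks).
ranks: |4|->3.5, |4|->3.5, |4|->3.5, |5|->6, |4|->3.5, |6|->7.5, |7|->9, |3|->1, |8|->10, |6|->7.5
Step 3: Attach original signs; sum ranks with positive sign and with negative sign.
W+ = 3.5 + 3.5 + 9 + 1 = 17
W- = 3.5 + 3.5 + 6 + 7.5 + 10 + 7.5 = 38
(Check: W+ + W- = 55 should equal n(n+1)/2 = 55.)
Step 4: Test statistic W = min(W+, W-) = 17.
Step 5: Ties in |d|, so use the tie-corrected normal approximation.
        E[W] = n(n+1)/4 = 10*11/4 = 27.5.
        Tie groups: |d|=4 (t=4), |d|=6 (t=2); sum(t^3 - t) = 66.
        Var[W] = n(n+1)(2n+1)/24 - sum(t^3-t)/48 = 2310/24 - 66/48 = 94.875.
        z = (W - E[W]) / sqrt(Var[W]) = (17 - 27.5) / 9.7404 = -1.0780.
        Two-sided p = 2*Phi(z) = 0.281040.
Step 6: alpha = 0.1. fail to reject H0.

W+ = 17, W- = 38, W = min = 17, p = 0.281040, fail to reject H0.


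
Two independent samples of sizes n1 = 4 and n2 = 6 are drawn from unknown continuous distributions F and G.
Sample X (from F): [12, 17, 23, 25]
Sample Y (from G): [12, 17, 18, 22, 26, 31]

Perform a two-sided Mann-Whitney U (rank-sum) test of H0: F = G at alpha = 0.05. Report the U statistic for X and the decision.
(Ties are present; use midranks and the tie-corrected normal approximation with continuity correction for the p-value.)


Step 1: Combine and sort all 10 observations; assign midranks.
sorted (value, group): (12,X), (12,Y), (17,X), (17,Y), (18,Y), (22,Y), (23,X), (25,X), (26,Y), (31,Y)
ranks: 12->1.5, 12->1.5, 17->3.5, 17->3.5, 18->5, 22->6, 23->7, 25->8, 26->9, 31->10
Step 2: Rank sum for X: R1 = 1.5 + 3.5 + 7 + 8 = 20.
Step 3: U_X = R1 - n1(n1+1)/2 = 20 - 4*5/2 = 20 - 10 = 10.
       U_Y = n1*n2 - U_X = 24 - 10 = 14.
Step 4: Ties are present, so use the tie-corrected normal approximation (with continuity correction) for the p-value.
Step 5: p-value = 0.747637; compare to alpha = 0.05. fail to reject H0.

U_X = 10, p = 0.747637, fail to reject H0 at alpha = 0.05.


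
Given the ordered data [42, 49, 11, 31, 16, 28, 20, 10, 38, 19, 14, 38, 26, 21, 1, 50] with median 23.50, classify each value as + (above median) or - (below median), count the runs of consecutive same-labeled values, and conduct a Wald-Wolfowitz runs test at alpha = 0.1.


Step 1: Compute median = 23.50; label A = above, B = below.
Labels in order: AABABABBABBAABBA  (n_A = 8, n_B = 8)
Step 2: Count runs R = 11.
Step 3: Under H0 (random ordering), E[R] = 2*n_A*n_B/(n_A+n_B) + 1 = 2*8*8/16 + 1 = 9.0000.
        Var[R] = 2*n_A*n_B*(2*n_A*n_B - n_A - n_B) / ((n_A+n_B)^2 * (n_A+n_B-1)) = 14336/3840 = 3.7333.
        SD[R] = 1.9322.
Step 4: Continuity-corrected z = (R - 0.5 - E[R]) / SD[R] = (11 - 0.5 - 9.0000) / 1.9322 = 0.7763.
Step 5: Two-sided p-value via normal approximation = 2*(1 - Phi(|z|)) = 0.437558.
Step 6: alpha = 0.1. fail to reject H0.

R = 11, z = 0.7763, p = 0.437558, fail to reject H0.


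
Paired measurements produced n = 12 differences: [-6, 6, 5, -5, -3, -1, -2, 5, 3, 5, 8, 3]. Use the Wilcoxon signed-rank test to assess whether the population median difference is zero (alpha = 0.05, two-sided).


Step 1: Drop any zero differences (none here) and take |d_i|.
|d| = [6, 6, 5, 5, 3, 1, 2, 5, 3, 5, 8, 3]
Step 2: Midrank |d_i| (ties get averaged ranks).
ranks: |6|->10.5, |6|->10.5, |5|->7.5, |5|->7.5, |3|->4, |1|->1, |2|->2, |5|->7.5, |3|->4, |5|->7.5, |8|->12, |3|->4
Step 3: Attach original signs; sum ranks with positive sign and with negative sign.
W+ = 10.5 + 7.5 + 7.5 + 4 + 7.5 + 12 + 4 = 53
W- = 10.5 + 7.5 + 4 + 1 + 2 = 25
(Check: W+ + W- = 78 should equal n(n+1)/2 = 78.)
Step 4: Test statistic W = min(W+, W-) = 25.
Step 5: Ties in |d|, so use the tie-corrected normal approximation.
        E[W] = n(n+1)/4 = 12*13/4 = 39.
        Tie groups: |d|=3 (t=3), |d|=5 (t=4), |d|=6 (t=2); sum(t^3 - t) = 90.
        Var[W] = n(n+1)(2n+1)/24 - sum(t^3-t)/48 = 3900/24 - 90/48 = 160.625.
        z = (W - E[W]) / sqrt(Var[W]) = (25 - 39) / 12.6738 = -1.1046.
        Two-sided p = 2*Phi(z) = 0.269315.
Step 6: alpha = 0.05. fail to reject H0.

W+ = 53, W- = 25, W = min = 25, p = 0.269315, fail to reject H0.


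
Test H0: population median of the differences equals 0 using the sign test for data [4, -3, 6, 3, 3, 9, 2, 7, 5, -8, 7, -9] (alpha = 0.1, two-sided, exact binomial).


Step 1: Discard zero differences. Original n = 12; n_eff = number of nonzero differences = 12.
Nonzero differences (with sign): +4, -3, +6, +3, +3, +9, +2, +7, +5, -8, +7, -9
Step 2: Count signs: positive = 9, negative = 3.
Step 3: Under H0: P(positive) = 0.5, so the number of positives S ~ Bin(12, 0.5).
Step 4: Two-sided exact p-value = sum of Bin(12,0.5) probabilities at or below the observed probability = 0.145996.
Step 5: alpha = 0.1. fail to reject H0.

n_eff = 12, pos = 9, neg = 3, p = 0.145996, fail to reject H0.


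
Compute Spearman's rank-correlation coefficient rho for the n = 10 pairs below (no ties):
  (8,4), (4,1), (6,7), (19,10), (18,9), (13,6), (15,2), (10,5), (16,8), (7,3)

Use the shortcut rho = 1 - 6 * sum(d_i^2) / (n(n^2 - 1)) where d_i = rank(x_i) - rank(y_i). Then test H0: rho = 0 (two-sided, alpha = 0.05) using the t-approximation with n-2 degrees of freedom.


Step 1: Rank x and y separately (midranks; no ties here).
rank(x): 8->4, 4->1, 6->2, 19->10, 18->9, 13->6, 15->7, 10->5, 16->8, 7->3
rank(y): 4->4, 1->1, 7->7, 10->10, 9->9, 6->6, 2->2, 5->5, 8->8, 3->3
Step 2: d_i = R_x(i) - R_y(i); compute d_i^2.
  (4-4)^2=0, (1-1)^2=0, (2-7)^2=25, (10-10)^2=0, (9-9)^2=0, (6-6)^2=0, (7-2)^2=25, (5-5)^2=0, (8-8)^2=0, (3-3)^2=0
sum(d^2) = 50.
Step 3: rho = 1 - 6*50 / (10*(10^2 - 1)) = 1 - 300/990 = 0.696970.
Step 4: Under H0, t = rho * sqrt((n-2)/(1-rho^2)) = 2.7490 ~ t(8).
Step 5: Two-sided p-value from the t-distribution with 8 df = 0.025097.
Step 6: alpha = 0.05. reject H0.

rho = 0.6970, p = 0.025097, reject H0 at alpha = 0.05.


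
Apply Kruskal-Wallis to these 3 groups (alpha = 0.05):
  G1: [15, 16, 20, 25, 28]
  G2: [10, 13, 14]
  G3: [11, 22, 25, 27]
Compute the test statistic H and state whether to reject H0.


Step 1: Combine all N = 12 observations and assign midranks.
sorted (value, group, rank): (10,G2,1), (11,G3,2), (13,G2,3), (14,G2,4), (15,G1,5), (16,G1,6), (20,G1,7), (22,G3,8), (25,G1,9.5), (25,G3,9.5), (27,G3,11), (28,G1,12)
Step 2: Sum ranks within each group.
R_1 = 39.5 (n_1 = 5)
R_2 = 8 (n_2 = 3)
R_3 = 30.5 (n_3 = 4)
Step 3: H = 12/(N(N+1)) * sum(R_i^2/n_i) - 3(N+1)
     = 12/(12*13) * (39.5^2/5 + 8^2/3 + 30.5^2/4) - 3*13
     = 0.076923 * 565.946 - 39
     = 4.534295.
Step 4: Ties present; correction factor C = 1 - 6/(12^3 - 12) = 0.996503. Corrected H = 4.534295 / 0.996503 = 4.550205.
Step 5: Under H0, H ~ chi^2(2); p-value = 0.102786.
Step 6: alpha = 0.05. fail to reject H0.

H = 4.5502, df = 2, p = 0.102786, fail to reject H0.


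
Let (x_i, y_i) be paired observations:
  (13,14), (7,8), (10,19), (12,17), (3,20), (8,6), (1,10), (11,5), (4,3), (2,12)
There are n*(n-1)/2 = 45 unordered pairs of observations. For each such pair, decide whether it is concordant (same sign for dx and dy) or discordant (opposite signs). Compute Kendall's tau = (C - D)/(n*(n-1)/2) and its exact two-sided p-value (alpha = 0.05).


Step 1: Enumerate the 45 unordered pairs (i,j) with i<j and classify each by sign(x_j-x_i) * sign(y_j-y_i).
  (1,2):dx=-6,dy=-6->C; (1,3):dx=-3,dy=+5->D; (1,4):dx=-1,dy=+3->D; (1,5):dx=-10,dy=+6->D
  (1,6):dx=-5,dy=-8->C; (1,7):dx=-12,dy=-4->C; (1,8):dx=-2,dy=-9->C; (1,9):dx=-9,dy=-11->C
  (1,10):dx=-11,dy=-2->C; (2,3):dx=+3,dy=+11->C; (2,4):dx=+5,dy=+9->C; (2,5):dx=-4,dy=+12->D
  (2,6):dx=+1,dy=-2->D; (2,7):dx=-6,dy=+2->D; (2,8):dx=+4,dy=-3->D; (2,9):dx=-3,dy=-5->C
  (2,10):dx=-5,dy=+4->D; (3,4):dx=+2,dy=-2->D; (3,5):dx=-7,dy=+1->D; (3,6):dx=-2,dy=-13->C
  (3,7):dx=-9,dy=-9->C; (3,8):dx=+1,dy=-14->D; (3,9):dx=-6,dy=-16->C; (3,10):dx=-8,dy=-7->C
  (4,5):dx=-9,dy=+3->D; (4,6):dx=-4,dy=-11->C; (4,7):dx=-11,dy=-7->C; (4,8):dx=-1,dy=-12->C
  (4,9):dx=-8,dy=-14->C; (4,10):dx=-10,dy=-5->C; (5,6):dx=+5,dy=-14->D; (5,7):dx=-2,dy=-10->C
  (5,8):dx=+8,dy=-15->D; (5,9):dx=+1,dy=-17->D; (5,10):dx=-1,dy=-8->C; (6,7):dx=-7,dy=+4->D
  (6,8):dx=+3,dy=-1->D; (6,9):dx=-4,dy=-3->C; (6,10):dx=-6,dy=+6->D; (7,8):dx=+10,dy=-5->D
  (7,9):dx=+3,dy=-7->D; (7,10):dx=+1,dy=+2->C; (8,9):dx=-7,dy=-2->C; (8,10):dx=-9,dy=+7->D
  (9,10):dx=-2,dy=+9->D
Step 2: C = 23, D = 22, total pairs = 45.
Step 3: tau = (C - D)/(n(n-1)/2) = (23 - 22)/45 = 0.022222.
Step 4: Exact two-sided p-value (enumerate n! = 3628800 permutations of y under H0): p = 1.000000.
Step 5: alpha = 0.05. fail to reject H0.

tau_b = 0.0222 (C=23, D=22), p = 1.000000, fail to reject H0.


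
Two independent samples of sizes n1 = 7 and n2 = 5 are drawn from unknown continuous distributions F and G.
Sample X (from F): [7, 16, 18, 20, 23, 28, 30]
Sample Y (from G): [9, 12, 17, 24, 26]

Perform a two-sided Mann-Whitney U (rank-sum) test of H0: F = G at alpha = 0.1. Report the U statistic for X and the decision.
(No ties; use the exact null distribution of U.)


Step 1: Combine and sort all 12 observations; assign midranks.
sorted (value, group): (7,X), (9,Y), (12,Y), (16,X), (17,Y), (18,X), (20,X), (23,X), (24,Y), (26,Y), (28,X), (30,X)
ranks: 7->1, 9->2, 12->3, 16->4, 17->5, 18->6, 20->7, 23->8, 24->9, 26->10, 28->11, 30->12
Step 2: Rank sum for X: R1 = 1 + 4 + 6 + 7 + 8 + 11 + 12 = 49.
Step 3: U_X = R1 - n1(n1+1)/2 = 49 - 7*8/2 = 49 - 28 = 21.
       U_Y = n1*n2 - U_X = 35 - 21 = 14.
Step 4: No ties, so the exact null distribution of U (based on enumerating the C(12,7) = 792 equally likely rank assignments) gives the two-sided p-value.
Step 5: p-value = 0.638889; compare to alpha = 0.1. fail to reject H0.

U_X = 21, p = 0.638889, fail to reject H0 at alpha = 0.1.


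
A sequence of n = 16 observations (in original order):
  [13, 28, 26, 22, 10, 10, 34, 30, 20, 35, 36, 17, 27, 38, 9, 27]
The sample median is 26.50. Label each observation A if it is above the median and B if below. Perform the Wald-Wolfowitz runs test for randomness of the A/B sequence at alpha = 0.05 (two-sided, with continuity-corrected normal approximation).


Step 1: Compute median = 26.50; label A = above, B = below.
Labels in order: BABBBBAABAABAABA  (n_A = 8, n_B = 8)
Step 2: Count runs R = 10.
Step 3: Under H0 (random ordering), E[R] = 2*n_A*n_B/(n_A+n_B) + 1 = 2*8*8/16 + 1 = 9.0000.
        Var[R] = 2*n_A*n_B*(2*n_A*n_B - n_A - n_B) / ((n_A+n_B)^2 * (n_A+n_B-1)) = 14336/3840 = 3.7333.
        SD[R] = 1.9322.
Step 4: Continuity-corrected z = (R - 0.5 - E[R]) / SD[R] = (10 - 0.5 - 9.0000) / 1.9322 = 0.2588.
Step 5: Two-sided p-value via normal approximation = 2*(1 - Phi(|z|)) = 0.795809.
Step 6: alpha = 0.05. fail to reject H0.

R = 10, z = 0.2588, p = 0.795809, fail to reject H0.


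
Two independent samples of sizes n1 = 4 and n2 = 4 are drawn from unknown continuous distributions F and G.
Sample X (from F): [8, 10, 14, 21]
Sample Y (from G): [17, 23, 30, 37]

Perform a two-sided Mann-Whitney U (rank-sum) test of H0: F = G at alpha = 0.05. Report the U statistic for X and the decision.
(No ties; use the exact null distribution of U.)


Step 1: Combine and sort all 8 observations; assign midranks.
sorted (value, group): (8,X), (10,X), (14,X), (17,Y), (21,X), (23,Y), (30,Y), (37,Y)
ranks: 8->1, 10->2, 14->3, 17->4, 21->5, 23->6, 30->7, 37->8
Step 2: Rank sum for X: R1 = 1 + 2 + 3 + 5 = 11.
Step 3: U_X = R1 - n1(n1+1)/2 = 11 - 4*5/2 = 11 - 10 = 1.
       U_Y = n1*n2 - U_X = 16 - 1 = 15.
Step 4: No ties, so the exact null distribution of U (based on enumerating the C(8,4) = 70 equally likely rank assignments) gives the two-sided p-value.
Step 5: p-value = 0.057143; compare to alpha = 0.05. fail to reject H0.

U_X = 1, p = 0.057143, fail to reject H0 at alpha = 0.05.


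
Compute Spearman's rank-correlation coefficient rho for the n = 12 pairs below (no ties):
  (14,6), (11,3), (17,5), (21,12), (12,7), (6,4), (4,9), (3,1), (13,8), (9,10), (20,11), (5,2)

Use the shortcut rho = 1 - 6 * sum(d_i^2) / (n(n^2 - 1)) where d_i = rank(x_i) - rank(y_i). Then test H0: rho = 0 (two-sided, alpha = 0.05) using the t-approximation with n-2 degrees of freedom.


Step 1: Rank x and y separately (midranks; no ties here).
rank(x): 14->9, 11->6, 17->10, 21->12, 12->7, 6->4, 4->2, 3->1, 13->8, 9->5, 20->11, 5->3
rank(y): 6->6, 3->3, 5->5, 12->12, 7->7, 4->4, 9->9, 1->1, 8->8, 10->10, 11->11, 2->2
Step 2: d_i = R_x(i) - R_y(i); compute d_i^2.
  (9-6)^2=9, (6-3)^2=9, (10-5)^2=25, (12-12)^2=0, (7-7)^2=0, (4-4)^2=0, (2-9)^2=49, (1-1)^2=0, (8-8)^2=0, (5-10)^2=25, (11-11)^2=0, (3-2)^2=1
sum(d^2) = 118.
Step 3: rho = 1 - 6*118 / (12*(12^2 - 1)) = 1 - 708/1716 = 0.587413.
Step 4: Under H0, t = rho * sqrt((n-2)/(1-rho^2)) = 2.2953 ~ t(10).
Step 5: Two-sided p-value from the t-distribution with 10 df = 0.044609.
Step 6: alpha = 0.05. reject H0.

rho = 0.5874, p = 0.044609, reject H0 at alpha = 0.05.


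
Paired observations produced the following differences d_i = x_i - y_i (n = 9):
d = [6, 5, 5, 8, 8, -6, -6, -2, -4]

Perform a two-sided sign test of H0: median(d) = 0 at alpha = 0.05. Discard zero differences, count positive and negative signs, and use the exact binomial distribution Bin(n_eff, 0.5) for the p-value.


Step 1: Discard zero differences. Original n = 9; n_eff = number of nonzero differences = 9.
Nonzero differences (with sign): +6, +5, +5, +8, +8, -6, -6, -2, -4
Step 2: Count signs: positive = 5, negative = 4.
Step 3: Under H0: P(positive) = 0.5, so the number of positives S ~ Bin(9, 0.5).
Step 4: Two-sided exact p-value = sum of Bin(9,0.5) probabilities at or below the observed probability = 1.000000.
Step 5: alpha = 0.05. fail to reject H0.

n_eff = 9, pos = 5, neg = 4, p = 1.000000, fail to reject H0.


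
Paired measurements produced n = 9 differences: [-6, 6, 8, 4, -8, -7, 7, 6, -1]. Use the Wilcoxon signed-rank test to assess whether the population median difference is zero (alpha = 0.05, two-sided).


Step 1: Drop any zero differences (none here) and take |d_i|.
|d| = [6, 6, 8, 4, 8, 7, 7, 6, 1]
Step 2: Midrank |d_i| (ties get averaged ranks).
ranks: |6|->4, |6|->4, |8|->8.5, |4|->2, |8|->8.5, |7|->6.5, |7|->6.5, |6|->4, |1|->1
Step 3: Attach original signs; sum ranks with positive sign and with negative sign.
W+ = 4 + 8.5 + 2 + 6.5 + 4 = 25
W- = 4 + 8.5 + 6.5 + 1 = 20
(Check: W+ + W- = 45 should equal n(n+1)/2 = 45.)
Step 4: Test statistic W = min(W+, W-) = 20.
Step 5: Ties in |d|, so use the tie-corrected normal approximation.
        E[W] = n(n+1)/4 = 9*10/4 = 22.5.
        Tie groups: |d|=6 (t=3), |d|=7 (t=2), |d|=8 (t=2); sum(t^3 - t) = 36.
        Var[W] = n(n+1)(2n+1)/24 - sum(t^3-t)/48 = 1710/24 - 36/48 = 70.5.
        z = (W - E[W]) / sqrt(Var[W]) = (20 - 22.5) / 8.3964 = -0.2977.
        Two-sided p = 2*Phi(z) = 0.765897.
Step 6: alpha = 0.05. fail to reject H0.

W+ = 25, W- = 20, W = min = 20, p = 0.765897, fail to reject H0.


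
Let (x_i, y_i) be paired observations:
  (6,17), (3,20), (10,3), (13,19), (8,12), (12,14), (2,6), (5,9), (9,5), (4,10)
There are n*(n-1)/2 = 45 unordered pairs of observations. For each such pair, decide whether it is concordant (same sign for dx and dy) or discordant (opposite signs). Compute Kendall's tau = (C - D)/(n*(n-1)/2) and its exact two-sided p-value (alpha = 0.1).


Step 1: Enumerate the 45 unordered pairs (i,j) with i<j and classify each by sign(x_j-x_i) * sign(y_j-y_i).
  (1,2):dx=-3,dy=+3->D; (1,3):dx=+4,dy=-14->D; (1,4):dx=+7,dy=+2->C; (1,5):dx=+2,dy=-5->D
  (1,6):dx=+6,dy=-3->D; (1,7):dx=-4,dy=-11->C; (1,8):dx=-1,dy=-8->C; (1,9):dx=+3,dy=-12->D
  (1,10):dx=-2,dy=-7->C; (2,3):dx=+7,dy=-17->D; (2,4):dx=+10,dy=-1->D; (2,5):dx=+5,dy=-8->D
  (2,6):dx=+9,dy=-6->D; (2,7):dx=-1,dy=-14->C; (2,8):dx=+2,dy=-11->D; (2,9):dx=+6,dy=-15->D
  (2,10):dx=+1,dy=-10->D; (3,4):dx=+3,dy=+16->C; (3,5):dx=-2,dy=+9->D; (3,6):dx=+2,dy=+11->C
  (3,7):dx=-8,dy=+3->D; (3,8):dx=-5,dy=+6->D; (3,9):dx=-1,dy=+2->D; (3,10):dx=-6,dy=+7->D
  (4,5):dx=-5,dy=-7->C; (4,6):dx=-1,dy=-5->C; (4,7):dx=-11,dy=-13->C; (4,8):dx=-8,dy=-10->C
  (4,9):dx=-4,dy=-14->C; (4,10):dx=-9,dy=-9->C; (5,6):dx=+4,dy=+2->C; (5,7):dx=-6,dy=-6->C
  (5,8):dx=-3,dy=-3->C; (5,9):dx=+1,dy=-7->D; (5,10):dx=-4,dy=-2->C; (6,7):dx=-10,dy=-8->C
  (6,8):dx=-7,dy=-5->C; (6,9):dx=-3,dy=-9->C; (6,10):dx=-8,dy=-4->C; (7,8):dx=+3,dy=+3->C
  (7,9):dx=+7,dy=-1->D; (7,10):dx=+2,dy=+4->C; (8,9):dx=+4,dy=-4->D; (8,10):dx=-1,dy=+1->D
  (9,10):dx=-5,dy=+5->D
Step 2: C = 23, D = 22, total pairs = 45.
Step 3: tau = (C - D)/(n(n-1)/2) = (23 - 22)/45 = 0.022222.
Step 4: Exact two-sided p-value (enumerate n! = 3628800 permutations of y under H0): p = 1.000000.
Step 5: alpha = 0.1. fail to reject H0.

tau_b = 0.0222 (C=23, D=22), p = 1.000000, fail to reject H0.


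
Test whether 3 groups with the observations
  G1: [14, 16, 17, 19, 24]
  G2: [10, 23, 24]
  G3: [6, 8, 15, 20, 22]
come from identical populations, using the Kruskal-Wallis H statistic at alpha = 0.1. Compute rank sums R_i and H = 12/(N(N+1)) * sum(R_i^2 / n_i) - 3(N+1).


Step 1: Combine all N = 13 observations and assign midranks.
sorted (value, group, rank): (6,G3,1), (8,G3,2), (10,G2,3), (14,G1,4), (15,G3,5), (16,G1,6), (17,G1,7), (19,G1,8), (20,G3,9), (22,G3,10), (23,G2,11), (24,G1,12.5), (24,G2,12.5)
Step 2: Sum ranks within each group.
R_1 = 37.5 (n_1 = 5)
R_2 = 26.5 (n_2 = 3)
R_3 = 27 (n_3 = 5)
Step 3: H = 12/(N(N+1)) * sum(R_i^2/n_i) - 3(N+1)
     = 12/(13*14) * (37.5^2/5 + 26.5^2/3 + 27^2/5) - 3*14
     = 0.065934 * 661.133 - 42
     = 1.591209.
Step 4: Ties present; correction factor C = 1 - 6/(13^3 - 13) = 0.997253. Corrected H = 1.591209 / 0.997253 = 1.595592.
Step 5: Under H0, H ~ chi^2(2); p-value = 0.450320.
Step 6: alpha = 0.1. fail to reject H0.

H = 1.5956, df = 2, p = 0.450320, fail to reject H0.


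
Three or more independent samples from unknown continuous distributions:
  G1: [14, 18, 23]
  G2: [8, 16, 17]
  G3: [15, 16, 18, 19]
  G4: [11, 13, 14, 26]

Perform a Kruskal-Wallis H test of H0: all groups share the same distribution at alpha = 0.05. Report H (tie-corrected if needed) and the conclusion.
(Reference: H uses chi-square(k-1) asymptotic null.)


Step 1: Combine all N = 14 observations and assign midranks.
sorted (value, group, rank): (8,G2,1), (11,G4,2), (13,G4,3), (14,G1,4.5), (14,G4,4.5), (15,G3,6), (16,G2,7.5), (16,G3,7.5), (17,G2,9), (18,G1,10.5), (18,G3,10.5), (19,G3,12), (23,G1,13), (26,G4,14)
Step 2: Sum ranks within each group.
R_1 = 28 (n_1 = 3)
R_2 = 17.5 (n_2 = 3)
R_3 = 36 (n_3 = 4)
R_4 = 23.5 (n_4 = 4)
Step 3: H = 12/(N(N+1)) * sum(R_i^2/n_i) - 3(N+1)
     = 12/(14*15) * (28^2/3 + 17.5^2/3 + 36^2/4 + 23.5^2/4) - 3*15
     = 0.057143 * 825.479 - 45
     = 2.170238.
Step 4: Ties present; correction factor C = 1 - 18/(14^3 - 14) = 0.993407. Corrected H = 2.170238 / 0.993407 = 2.184642.
Step 5: Under H0, H ~ chi^2(3); p-value = 0.534980.
Step 6: alpha = 0.05. fail to reject H0.

H = 2.1846, df = 3, p = 0.534980, fail to reject H0.


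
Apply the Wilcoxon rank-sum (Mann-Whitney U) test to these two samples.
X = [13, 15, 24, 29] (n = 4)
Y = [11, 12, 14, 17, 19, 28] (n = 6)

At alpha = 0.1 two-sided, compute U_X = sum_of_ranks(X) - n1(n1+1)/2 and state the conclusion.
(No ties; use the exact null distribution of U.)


Step 1: Combine and sort all 10 observations; assign midranks.
sorted (value, group): (11,Y), (12,Y), (13,X), (14,Y), (15,X), (17,Y), (19,Y), (24,X), (28,Y), (29,X)
ranks: 11->1, 12->2, 13->3, 14->4, 15->5, 17->6, 19->7, 24->8, 28->9, 29->10
Step 2: Rank sum for X: R1 = 3 + 5 + 8 + 10 = 26.
Step 3: U_X = R1 - n1(n1+1)/2 = 26 - 4*5/2 = 26 - 10 = 16.
       U_Y = n1*n2 - U_X = 24 - 16 = 8.
Step 4: No ties, so the exact null distribution of U (based on enumerating the C(10,4) = 210 equally likely rank assignments) gives the two-sided p-value.
Step 5: p-value = 0.476190; compare to alpha = 0.1. fail to reject H0.

U_X = 16, p = 0.476190, fail to reject H0 at alpha = 0.1.


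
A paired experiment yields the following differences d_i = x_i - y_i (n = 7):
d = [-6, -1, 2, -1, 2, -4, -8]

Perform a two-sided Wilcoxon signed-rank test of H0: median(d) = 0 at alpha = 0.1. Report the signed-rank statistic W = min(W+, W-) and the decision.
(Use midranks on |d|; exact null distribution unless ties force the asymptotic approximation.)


Step 1: Drop any zero differences (none here) and take |d_i|.
|d| = [6, 1, 2, 1, 2, 4, 8]
Step 2: Midrank |d_i| (ties get averaged ranks).
ranks: |6|->6, |1|->1.5, |2|->3.5, |1|->1.5, |2|->3.5, |4|->5, |8|->7
Step 3: Attach original signs; sum ranks with positive sign and with negative sign.
W+ = 3.5 + 3.5 = 7
W- = 6 + 1.5 + 1.5 + 5 + 7 = 21
(Check: W+ + W- = 28 should equal n(n+1)/2 = 28.)
Step 4: Test statistic W = min(W+, W-) = 7.
Step 5: Ties in |d|, so use the tie-corrected normal approximation.
        E[W] = n(n+1)/4 = 7*8/4 = 14.
        Tie groups: |d|=1 (t=2), |d|=2 (t=2); sum(t^3 - t) = 12.
        Var[W] = n(n+1)(2n+1)/24 - sum(t^3-t)/48 = 840/24 - 12/48 = 34.75.
        z = (W - E[W]) / sqrt(Var[W]) = (7 - 14) / 5.8949 = -1.1875.
        Two-sided p = 2*Phi(z) = 0.235044.
Step 6: alpha = 0.1. fail to reject H0.

W+ = 7, W- = 21, W = min = 7, p = 0.235044, fail to reject H0.


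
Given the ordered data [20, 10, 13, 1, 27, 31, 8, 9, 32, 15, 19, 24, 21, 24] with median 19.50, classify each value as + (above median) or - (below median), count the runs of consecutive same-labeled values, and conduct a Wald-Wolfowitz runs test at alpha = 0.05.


Step 1: Compute median = 19.50; label A = above, B = below.
Labels in order: ABBBAABBABBAAA  (n_A = 7, n_B = 7)
Step 2: Count runs R = 7.
Step 3: Under H0 (random ordering), E[R] = 2*n_A*n_B/(n_A+n_B) + 1 = 2*7*7/14 + 1 = 8.0000.
        Var[R] = 2*n_A*n_B*(2*n_A*n_B - n_A - n_B) / ((n_A+n_B)^2 * (n_A+n_B-1)) = 8232/2548 = 3.2308.
        SD[R] = 1.7974.
Step 4: Continuity-corrected z = (R + 0.5 - E[R]) / SD[R] = (7 + 0.5 - 8.0000) / 1.7974 = -0.2782.
Step 5: Two-sided p-value via normal approximation = 2*(1 - Phi(|z|)) = 0.780879.
Step 6: alpha = 0.05. fail to reject H0.

R = 7, z = -0.2782, p = 0.780879, fail to reject H0.


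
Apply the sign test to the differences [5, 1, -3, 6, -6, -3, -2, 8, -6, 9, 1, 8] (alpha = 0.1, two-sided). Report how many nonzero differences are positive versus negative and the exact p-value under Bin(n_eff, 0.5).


Step 1: Discard zero differences. Original n = 12; n_eff = number of nonzero differences = 12.
Nonzero differences (with sign): +5, +1, -3, +6, -6, -3, -2, +8, -6, +9, +1, +8
Step 2: Count signs: positive = 7, negative = 5.
Step 3: Under H0: P(positive) = 0.5, so the number of positives S ~ Bin(12, 0.5).
Step 4: Two-sided exact p-value = sum of Bin(12,0.5) probabilities at or below the observed probability = 0.774414.
Step 5: alpha = 0.1. fail to reject H0.

n_eff = 12, pos = 7, neg = 5, p = 0.774414, fail to reject H0.


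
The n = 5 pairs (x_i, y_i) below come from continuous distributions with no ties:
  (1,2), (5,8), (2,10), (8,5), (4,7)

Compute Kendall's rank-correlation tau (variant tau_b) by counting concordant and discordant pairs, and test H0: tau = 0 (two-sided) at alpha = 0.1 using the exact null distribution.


Step 1: Enumerate the 10 unordered pairs (i,j) with i<j and classify each by sign(x_j-x_i) * sign(y_j-y_i).
  (1,2):dx=+4,dy=+6->C; (1,3):dx=+1,dy=+8->C; (1,4):dx=+7,dy=+3->C; (1,5):dx=+3,dy=+5->C
  (2,3):dx=-3,dy=+2->D; (2,4):dx=+3,dy=-3->D; (2,5):dx=-1,dy=-1->C; (3,4):dx=+6,dy=-5->D
  (3,5):dx=+2,dy=-3->D; (4,5):dx=-4,dy=+2->D
Step 2: C = 5, D = 5, total pairs = 10.
Step 3: tau = (C - D)/(n(n-1)/2) = (5 - 5)/10 = 0.000000.
Step 4: Exact two-sided p-value (enumerate n! = 120 permutations of y under H0): p = 1.000000.
Step 5: alpha = 0.1. fail to reject H0.

tau_b = 0.0000 (C=5, D=5), p = 1.000000, fail to reject H0.


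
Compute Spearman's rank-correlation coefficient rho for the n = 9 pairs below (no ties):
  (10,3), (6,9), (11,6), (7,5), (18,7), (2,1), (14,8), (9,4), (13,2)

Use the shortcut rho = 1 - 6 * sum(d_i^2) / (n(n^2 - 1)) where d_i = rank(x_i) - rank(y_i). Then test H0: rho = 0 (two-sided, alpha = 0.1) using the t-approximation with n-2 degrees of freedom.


Step 1: Rank x and y separately (midranks; no ties here).
rank(x): 10->5, 6->2, 11->6, 7->3, 18->9, 2->1, 14->8, 9->4, 13->7
rank(y): 3->3, 9->9, 6->6, 5->5, 7->7, 1->1, 8->8, 4->4, 2->2
Step 2: d_i = R_x(i) - R_y(i); compute d_i^2.
  (5-3)^2=4, (2-9)^2=49, (6-6)^2=0, (3-5)^2=4, (9-7)^2=4, (1-1)^2=0, (8-8)^2=0, (4-4)^2=0, (7-2)^2=25
sum(d^2) = 86.
Step 3: rho = 1 - 6*86 / (9*(9^2 - 1)) = 1 - 516/720 = 0.283333.
Step 4: Under H0, t = rho * sqrt((n-2)/(1-rho^2)) = 0.7817 ~ t(7).
Step 5: Two-sided p-value from the t-distribution with 7 df = 0.460030.
Step 6: alpha = 0.1. fail to reject H0.

rho = 0.2833, p = 0.460030, fail to reject H0 at alpha = 0.1.


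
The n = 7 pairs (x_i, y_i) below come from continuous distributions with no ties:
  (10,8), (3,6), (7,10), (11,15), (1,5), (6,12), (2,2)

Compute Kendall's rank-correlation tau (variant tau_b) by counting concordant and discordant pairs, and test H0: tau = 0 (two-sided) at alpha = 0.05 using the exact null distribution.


Step 1: Enumerate the 21 unordered pairs (i,j) with i<j and classify each by sign(x_j-x_i) * sign(y_j-y_i).
  (1,2):dx=-7,dy=-2->C; (1,3):dx=-3,dy=+2->D; (1,4):dx=+1,dy=+7->C; (1,5):dx=-9,dy=-3->C
  (1,6):dx=-4,dy=+4->D; (1,7):dx=-8,dy=-6->C; (2,3):dx=+4,dy=+4->C; (2,4):dx=+8,dy=+9->C
  (2,5):dx=-2,dy=-1->C; (2,6):dx=+3,dy=+6->C; (2,7):dx=-1,dy=-4->C; (3,4):dx=+4,dy=+5->C
  (3,5):dx=-6,dy=-5->C; (3,6):dx=-1,dy=+2->D; (3,7):dx=-5,dy=-8->C; (4,5):dx=-10,dy=-10->C
  (4,6):dx=-5,dy=-3->C; (4,7):dx=-9,dy=-13->C; (5,6):dx=+5,dy=+7->C; (5,7):dx=+1,dy=-3->D
  (6,7):dx=-4,dy=-10->C
Step 2: C = 17, D = 4, total pairs = 21.
Step 3: tau = (C - D)/(n(n-1)/2) = (17 - 4)/21 = 0.619048.
Step 4: Exact two-sided p-value (enumerate n! = 5040 permutations of y under H0): p = 0.069048.
Step 5: alpha = 0.05. fail to reject H0.

tau_b = 0.6190 (C=17, D=4), p = 0.069048, fail to reject H0.


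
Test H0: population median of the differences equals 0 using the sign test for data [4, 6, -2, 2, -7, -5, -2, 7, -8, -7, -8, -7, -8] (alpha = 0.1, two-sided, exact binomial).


Step 1: Discard zero differences. Original n = 13; n_eff = number of nonzero differences = 13.
Nonzero differences (with sign): +4, +6, -2, +2, -7, -5, -2, +7, -8, -7, -8, -7, -8
Step 2: Count signs: positive = 4, negative = 9.
Step 3: Under H0: P(positive) = 0.5, so the number of positives S ~ Bin(13, 0.5).
Step 4: Two-sided exact p-value = sum of Bin(13,0.5) probabilities at or below the observed probability = 0.266846.
Step 5: alpha = 0.1. fail to reject H0.

n_eff = 13, pos = 4, neg = 9, p = 0.266846, fail to reject H0.


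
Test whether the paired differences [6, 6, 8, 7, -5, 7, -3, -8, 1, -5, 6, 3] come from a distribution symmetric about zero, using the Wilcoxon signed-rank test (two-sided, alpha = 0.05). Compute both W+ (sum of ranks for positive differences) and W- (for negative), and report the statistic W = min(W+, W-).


Step 1: Drop any zero differences (none here) and take |d_i|.
|d| = [6, 6, 8, 7, 5, 7, 3, 8, 1, 5, 6, 3]
Step 2: Midrank |d_i| (ties get averaged ranks).
ranks: |6|->7, |6|->7, |8|->11.5, |7|->9.5, |5|->4.5, |7|->9.5, |3|->2.5, |8|->11.5, |1|->1, |5|->4.5, |6|->7, |3|->2.5
Step 3: Attach original signs; sum ranks with positive sign and with negative sign.
W+ = 7 + 7 + 11.5 + 9.5 + 9.5 + 1 + 7 + 2.5 = 55
W- = 4.5 + 2.5 + 11.5 + 4.5 = 23
(Check: W+ + W- = 78 should equal n(n+1)/2 = 78.)
Step 4: Test statistic W = min(W+, W-) = 23.
Step 5: Ties in |d|, so use the tie-corrected normal approximation.
        E[W] = n(n+1)/4 = 12*13/4 = 39.
        Tie groups: |d|=3 (t=2), |d|=5 (t=2), |d|=6 (t=3), |d|=7 (t=2), |d|=8 (t=2); sum(t^3 - t) = 48.
        Var[W] = n(n+1)(2n+1)/24 - sum(t^3-t)/48 = 3900/24 - 48/48 = 161.5.
        z = (W - E[W]) / sqrt(Var[W]) = (23 - 39) / 12.7083 = -1.2590.
        Two-sided p = 2*Phi(z) = 0.208022.
Step 6: alpha = 0.05. fail to reject H0.

W+ = 55, W- = 23, W = min = 23, p = 0.208022, fail to reject H0.


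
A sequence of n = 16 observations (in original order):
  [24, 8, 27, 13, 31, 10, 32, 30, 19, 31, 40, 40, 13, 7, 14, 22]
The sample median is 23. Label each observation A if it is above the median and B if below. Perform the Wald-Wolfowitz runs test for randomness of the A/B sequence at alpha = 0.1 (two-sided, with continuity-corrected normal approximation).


Step 1: Compute median = 23; label A = above, B = below.
Labels in order: ABABABAABAAABBBB  (n_A = 8, n_B = 8)
Step 2: Count runs R = 10.
Step 3: Under H0 (random ordering), E[R] = 2*n_A*n_B/(n_A+n_B) + 1 = 2*8*8/16 + 1 = 9.0000.
        Var[R] = 2*n_A*n_B*(2*n_A*n_B - n_A - n_B) / ((n_A+n_B)^2 * (n_A+n_B-1)) = 14336/3840 = 3.7333.
        SD[R] = 1.9322.
Step 4: Continuity-corrected z = (R - 0.5 - E[R]) / SD[R] = (10 - 0.5 - 9.0000) / 1.9322 = 0.2588.
Step 5: Two-sided p-value via normal approximation = 2*(1 - Phi(|z|)) = 0.795809.
Step 6: alpha = 0.1. fail to reject H0.

R = 10, z = 0.2588, p = 0.795809, fail to reject H0.


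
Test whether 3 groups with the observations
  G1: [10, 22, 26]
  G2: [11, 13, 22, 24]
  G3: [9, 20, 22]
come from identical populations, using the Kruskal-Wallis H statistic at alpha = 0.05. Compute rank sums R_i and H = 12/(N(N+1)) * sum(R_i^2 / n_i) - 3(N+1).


Step 1: Combine all N = 10 observations and assign midranks.
sorted (value, group, rank): (9,G3,1), (10,G1,2), (11,G2,3), (13,G2,4), (20,G3,5), (22,G1,7), (22,G2,7), (22,G3,7), (24,G2,9), (26,G1,10)
Step 2: Sum ranks within each group.
R_1 = 19 (n_1 = 3)
R_2 = 23 (n_2 = 4)
R_3 = 13 (n_3 = 3)
Step 3: H = 12/(N(N+1)) * sum(R_i^2/n_i) - 3(N+1)
     = 12/(10*11) * (19^2/3 + 23^2/4 + 13^2/3) - 3*11
     = 0.109091 * 308.917 - 33
     = 0.700000.
Step 4: Ties present; correction factor C = 1 - 24/(10^3 - 10) = 0.975758. Corrected H = 0.700000 / 0.975758 = 0.717391.
Step 5: Under H0, H ~ chi^2(2); p-value = 0.698587.
Step 6: alpha = 0.05. fail to reject H0.

H = 0.7174, df = 2, p = 0.698587, fail to reject H0.


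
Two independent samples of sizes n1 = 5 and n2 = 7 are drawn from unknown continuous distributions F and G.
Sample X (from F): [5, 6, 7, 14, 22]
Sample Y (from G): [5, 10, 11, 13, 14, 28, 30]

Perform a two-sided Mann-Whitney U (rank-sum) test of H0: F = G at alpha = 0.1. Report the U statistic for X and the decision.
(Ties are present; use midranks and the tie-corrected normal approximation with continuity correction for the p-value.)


Step 1: Combine and sort all 12 observations; assign midranks.
sorted (value, group): (5,X), (5,Y), (6,X), (7,X), (10,Y), (11,Y), (13,Y), (14,X), (14,Y), (22,X), (28,Y), (30,Y)
ranks: 5->1.5, 5->1.5, 6->3, 7->4, 10->5, 11->6, 13->7, 14->8.5, 14->8.5, 22->10, 28->11, 30->12
Step 2: Rank sum for X: R1 = 1.5 + 3 + 4 + 8.5 + 10 = 27.
Step 3: U_X = R1 - n1(n1+1)/2 = 27 - 5*6/2 = 27 - 15 = 12.
       U_Y = n1*n2 - U_X = 35 - 12 = 23.
Step 4: Ties are present, so use the tie-corrected normal approximation (with continuity correction) for the p-value.
Step 5: p-value = 0.415157; compare to alpha = 0.1. fail to reject H0.

U_X = 12, p = 0.415157, fail to reject H0 at alpha = 0.1.


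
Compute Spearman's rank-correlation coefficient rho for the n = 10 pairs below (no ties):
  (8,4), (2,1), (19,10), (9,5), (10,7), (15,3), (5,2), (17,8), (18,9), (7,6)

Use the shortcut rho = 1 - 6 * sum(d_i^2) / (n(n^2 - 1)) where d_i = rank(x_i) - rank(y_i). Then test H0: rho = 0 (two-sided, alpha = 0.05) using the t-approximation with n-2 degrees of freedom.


Step 1: Rank x and y separately (midranks; no ties here).
rank(x): 8->4, 2->1, 19->10, 9->5, 10->6, 15->7, 5->2, 17->8, 18->9, 7->3
rank(y): 4->4, 1->1, 10->10, 5->5, 7->7, 3->3, 2->2, 8->8, 9->9, 6->6
Step 2: d_i = R_x(i) - R_y(i); compute d_i^2.
  (4-4)^2=0, (1-1)^2=0, (10-10)^2=0, (5-5)^2=0, (6-7)^2=1, (7-3)^2=16, (2-2)^2=0, (8-8)^2=0, (9-9)^2=0, (3-6)^2=9
sum(d^2) = 26.
Step 3: rho = 1 - 6*26 / (10*(10^2 - 1)) = 1 - 156/990 = 0.842424.
Step 4: Under H0, t = rho * sqrt((n-2)/(1-rho^2)) = 4.4222 ~ t(8).
Step 5: Two-sided p-value from the t-distribution with 8 df = 0.002220.
Step 6: alpha = 0.05. reject H0.

rho = 0.8424, p = 0.002220, reject H0 at alpha = 0.05.


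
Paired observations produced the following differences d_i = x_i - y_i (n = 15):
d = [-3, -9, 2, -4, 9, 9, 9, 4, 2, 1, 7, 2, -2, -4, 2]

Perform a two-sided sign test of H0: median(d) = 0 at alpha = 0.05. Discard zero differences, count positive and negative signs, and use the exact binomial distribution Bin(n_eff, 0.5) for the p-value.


Step 1: Discard zero differences. Original n = 15; n_eff = number of nonzero differences = 15.
Nonzero differences (with sign): -3, -9, +2, -4, +9, +9, +9, +4, +2, +1, +7, +2, -2, -4, +2
Step 2: Count signs: positive = 10, negative = 5.
Step 3: Under H0: P(positive) = 0.5, so the number of positives S ~ Bin(15, 0.5).
Step 4: Two-sided exact p-value = sum of Bin(15,0.5) probabilities at or below the observed probability = 0.301758.
Step 5: alpha = 0.05. fail to reject H0.

n_eff = 15, pos = 10, neg = 5, p = 0.301758, fail to reject H0.


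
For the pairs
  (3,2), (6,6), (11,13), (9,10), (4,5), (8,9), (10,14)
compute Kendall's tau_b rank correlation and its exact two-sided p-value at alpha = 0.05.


Step 1: Enumerate the 21 unordered pairs (i,j) with i<j and classify each by sign(x_j-x_i) * sign(y_j-y_i).
  (1,2):dx=+3,dy=+4->C; (1,3):dx=+8,dy=+11->C; (1,4):dx=+6,dy=+8->C; (1,5):dx=+1,dy=+3->C
  (1,6):dx=+5,dy=+7->C; (1,7):dx=+7,dy=+12->C; (2,3):dx=+5,dy=+7->C; (2,4):dx=+3,dy=+4->C
  (2,5):dx=-2,dy=-1->C; (2,6):dx=+2,dy=+3->C; (2,7):dx=+4,dy=+8->C; (3,4):dx=-2,dy=-3->C
  (3,5):dx=-7,dy=-8->C; (3,6):dx=-3,dy=-4->C; (3,7):dx=-1,dy=+1->D; (4,5):dx=-5,dy=-5->C
  (4,6):dx=-1,dy=-1->C; (4,7):dx=+1,dy=+4->C; (5,6):dx=+4,dy=+4->C; (5,7):dx=+6,dy=+9->C
  (6,7):dx=+2,dy=+5->C
Step 2: C = 20, D = 1, total pairs = 21.
Step 3: tau = (C - D)/(n(n-1)/2) = (20 - 1)/21 = 0.904762.
Step 4: Exact two-sided p-value (enumerate n! = 5040 permutations of y under H0): p = 0.002778.
Step 5: alpha = 0.05. reject H0.

tau_b = 0.9048 (C=20, D=1), p = 0.002778, reject H0.


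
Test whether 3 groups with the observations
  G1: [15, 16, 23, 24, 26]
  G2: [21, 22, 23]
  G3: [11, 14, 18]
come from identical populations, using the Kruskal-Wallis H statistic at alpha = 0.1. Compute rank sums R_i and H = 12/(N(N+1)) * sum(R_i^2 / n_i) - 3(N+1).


Step 1: Combine all N = 11 observations and assign midranks.
sorted (value, group, rank): (11,G3,1), (14,G3,2), (15,G1,3), (16,G1,4), (18,G3,5), (21,G2,6), (22,G2,7), (23,G1,8.5), (23,G2,8.5), (24,G1,10), (26,G1,11)
Step 2: Sum ranks within each group.
R_1 = 36.5 (n_1 = 5)
R_2 = 21.5 (n_2 = 3)
R_3 = 8 (n_3 = 3)
Step 3: H = 12/(N(N+1)) * sum(R_i^2/n_i) - 3(N+1)
     = 12/(11*12) * (36.5^2/5 + 21.5^2/3 + 8^2/3) - 3*12
     = 0.090909 * 441.867 - 36
     = 4.169697.
Step 4: Ties present; correction factor C = 1 - 6/(11^3 - 11) = 0.995455. Corrected H = 4.169697 / 0.995455 = 4.188737.
Step 5: Under H0, H ~ chi^2(2); p-value = 0.123148.
Step 6: alpha = 0.1. fail to reject H0.

H = 4.1887, df = 2, p = 0.123148, fail to reject H0.


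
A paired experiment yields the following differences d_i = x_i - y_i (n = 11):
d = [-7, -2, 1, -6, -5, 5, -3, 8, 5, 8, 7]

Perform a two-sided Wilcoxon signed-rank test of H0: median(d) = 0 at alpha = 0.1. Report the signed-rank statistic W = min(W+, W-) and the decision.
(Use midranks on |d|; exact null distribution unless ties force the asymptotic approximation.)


Step 1: Drop any zero differences (none here) and take |d_i|.
|d| = [7, 2, 1, 6, 5, 5, 3, 8, 5, 8, 7]
Step 2: Midrank |d_i| (ties get averaged ranks).
ranks: |7|->8.5, |2|->2, |1|->1, |6|->7, |5|->5, |5|->5, |3|->3, |8|->10.5, |5|->5, |8|->10.5, |7|->8.5
Step 3: Attach original signs; sum ranks with positive sign and with negative sign.
W+ = 1 + 5 + 10.5 + 5 + 10.5 + 8.5 = 40.5
W- = 8.5 + 2 + 7 + 5 + 3 = 25.5
(Check: W+ + W- = 66 should equal n(n+1)/2 = 66.)
Step 4: Test statistic W = min(W+, W-) = 25.5.
Step 5: Ties in |d|, so use the tie-corrected normal approximation.
        E[W] = n(n+1)/4 = 11*12/4 = 33.
        Tie groups: |d|=5 (t=3), |d|=7 (t=2), |d|=8 (t=2); sum(t^3 - t) = 36.
        Var[W] = n(n+1)(2n+1)/24 - sum(t^3-t)/48 = 3036/24 - 36/48 = 125.75.
        z = (W - E[W]) / sqrt(Var[W]) = (25.5 - 33) / 11.2138 = -0.6688.
        Two-sided p = 2*Phi(z) = 0.503612.
Step 6: alpha = 0.1. fail to reject H0.

W+ = 40.5, W- = 25.5, W = min = 25.5, p = 0.503612, fail to reject H0.
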